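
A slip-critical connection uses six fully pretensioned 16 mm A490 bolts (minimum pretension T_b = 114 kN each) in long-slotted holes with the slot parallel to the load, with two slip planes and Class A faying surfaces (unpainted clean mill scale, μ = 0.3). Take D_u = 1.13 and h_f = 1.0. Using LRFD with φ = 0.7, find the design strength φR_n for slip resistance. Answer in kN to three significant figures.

325 kN

R_n = μ · D_u · h_f · T_b · n_s · n_b = 0.3 × 1.13 × 1.0 × 114 × 2 × 6 = 463.8 kN.
Design strength φR_n = 0.7 × 463.8 = 325 kN.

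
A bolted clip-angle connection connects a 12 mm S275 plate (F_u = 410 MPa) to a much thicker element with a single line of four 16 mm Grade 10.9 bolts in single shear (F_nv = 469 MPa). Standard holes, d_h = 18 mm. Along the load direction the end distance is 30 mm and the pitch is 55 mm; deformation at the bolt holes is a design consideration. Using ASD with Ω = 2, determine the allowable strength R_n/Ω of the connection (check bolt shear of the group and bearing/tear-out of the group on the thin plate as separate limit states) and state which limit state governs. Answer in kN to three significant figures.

Bolt shear: A_b = π·16²/4 = 201.1 mm²; R_n = 469 × 201.1 × 4 × 1 / 1000 = 377.2 kN → 377.2 / 2 = 189 kN.
Bearing (1.2 l_c t F_u ≤ 2.4 d t F_u): upper limit = 2.4·16·12·410 / 1000 = 188.9 kN.
  Edge l_c = 30 − 18/2 = 21 → r_n = 124 kN; interior l_c = 55 − 18 = 37 → r_n = 188.9 kN.
  R_n,bearing = 1·124 + 3·188.9 = 690.8 kN → 690.8 / 2 = 345 kN.
Bolt shear governs: 189 kN.

189 kN (bolt shear governs)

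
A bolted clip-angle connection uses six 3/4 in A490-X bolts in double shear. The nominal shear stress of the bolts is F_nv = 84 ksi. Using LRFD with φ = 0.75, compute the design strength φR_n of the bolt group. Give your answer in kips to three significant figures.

334 kips

A_b = π × 0.75² / 4 = 0.4418 in².
R_n = F_nv · A_b · n · n_s = 84 × 0.4418 × 6 × 2 = 445.3 kips.
Design strength φR_n = 0.75 × 445.3 = 334 kips.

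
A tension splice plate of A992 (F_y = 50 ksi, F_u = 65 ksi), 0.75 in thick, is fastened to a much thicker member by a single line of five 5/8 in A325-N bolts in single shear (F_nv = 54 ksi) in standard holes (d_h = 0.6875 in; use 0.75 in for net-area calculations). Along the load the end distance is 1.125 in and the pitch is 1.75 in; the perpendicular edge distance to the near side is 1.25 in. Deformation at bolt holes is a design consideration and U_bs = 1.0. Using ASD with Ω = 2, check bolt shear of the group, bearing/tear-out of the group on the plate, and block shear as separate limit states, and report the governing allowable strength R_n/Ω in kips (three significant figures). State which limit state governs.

41.4 kips (bolt shear governs)

Bolt shear: A_b = π·0.625²/4 = 0.3068 in²; R_n = 54 × 0.3068 × 5 × 1 = 82.83 kips → 82.83 / 2 = 41.4 kips.
Bearing: edge l_c = 0.7812, r_n = 45.7 kips; interior l_c = 1.062, r_n = 62.16 kips; R_n = 45.7 + 4·62.16 = 294.3 kips → 147 kips.
Block shear: A_gv = 6.094, A_nv = 3.562, A_nt = 0.6562 in²; R_n = min(0.6F_uA_nv, 0.6F_yA_gv) + U_bs·F_u·A_nt = 181.6 kips → 90.8 kips.
Bolt shear governs: 41.4 kips.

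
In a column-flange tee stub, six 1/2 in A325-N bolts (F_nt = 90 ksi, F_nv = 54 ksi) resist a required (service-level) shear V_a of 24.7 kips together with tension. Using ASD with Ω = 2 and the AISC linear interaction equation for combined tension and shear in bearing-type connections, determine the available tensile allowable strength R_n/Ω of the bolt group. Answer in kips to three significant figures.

27.8 kips

A_b = π·0.5²/4 = 0.1963 in²; f_rv = 24.7 / (6 × 0.1963) = 20.97 ksi.
F'_nt = 1.3 F_nt − (Ω F_nt / F_nv) f_rv = 1.3·90 − (2·90/54)·20.97 = 47.11 ksi, capped at F_nt → F'_nt = 47.11 ksi.
R_n = F'_nt · A_b · n = 47.11 × 0.1963 × 6 = 55.5 kips.
Allowable strength R_n/Ω = 55.5 / 2 = 27.8 kips.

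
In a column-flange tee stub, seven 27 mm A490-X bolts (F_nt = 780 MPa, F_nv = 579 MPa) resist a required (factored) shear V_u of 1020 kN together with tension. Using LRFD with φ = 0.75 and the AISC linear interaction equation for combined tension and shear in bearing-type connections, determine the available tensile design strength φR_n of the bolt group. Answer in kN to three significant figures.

A_b = π·27²/4 = 572.6 mm²; f_rv = 1020 × 1000 / (7 × 572.6) = 254.5 MPa.
F'_nt = 1.3 F_nt − (F_nt / φF_nv) f_rv = 1.3·780 − (780/(0.75·579))·254.5 = 556.9 MPa, capped at F_nt → F'_nt = 556.9 MPa.
R_n = F'_nt · A_b · n = 556.9 × 572.6 × 7 / 1000 = 2232 kN.
Design strength φR_n = 0.75 × 2232 = 1670 kN.

1670 kN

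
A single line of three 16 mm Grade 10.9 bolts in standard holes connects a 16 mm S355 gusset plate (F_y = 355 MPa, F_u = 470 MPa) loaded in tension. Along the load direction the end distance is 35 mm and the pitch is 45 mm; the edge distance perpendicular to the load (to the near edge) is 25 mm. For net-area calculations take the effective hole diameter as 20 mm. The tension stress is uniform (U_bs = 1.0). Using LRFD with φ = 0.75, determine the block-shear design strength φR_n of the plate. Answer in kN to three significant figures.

338 kN

Shear plane L_v = 35 + 2·45 = 125 mm; A_gv = 125 × 16 = 2000 mm².
A_nv = (125 − 2.5·20) × 16 = 1200 mm².
A_nt = (25 − 0.5·20) × 16 = 240 mm².
0.6 F_u A_nv = 338.4 kN; 0.6 F_y A_gv = 426 kN → shear rupture governs the shear term.
R_n = 338.4 + 1.0 × 470 × 240 / 1000 = 451.2 kN.
Design strength φR_n = 0.75 × 451.2 = 338 kN.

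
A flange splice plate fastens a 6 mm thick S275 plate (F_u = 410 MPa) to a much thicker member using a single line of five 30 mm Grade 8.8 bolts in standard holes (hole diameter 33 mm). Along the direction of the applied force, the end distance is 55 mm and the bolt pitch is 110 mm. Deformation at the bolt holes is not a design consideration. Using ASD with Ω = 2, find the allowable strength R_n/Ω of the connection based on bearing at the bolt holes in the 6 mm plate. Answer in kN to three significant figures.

Per bolt r_n = 1.5 l_c t F_u ≤ 3.0 d t F_u; upper limit = 3.0 × 30 × 6 × 410 / 1000 = 221.4 kN.
Edge bolt: l_c = 55 − 33/2 = 38.5 mm → 1.5 × 38.5 × 6 × 410 / 1000 = 142.1 → r_n = 142.1 kN.
Interior bolts: l_c = 110 − 33 = 77 mm → 1.5 × 77 × 6 × 410 / 1000 = 284.1 → r_n = 221.4 kN.
R_n = 1 × 142.1 + 4 × 221.4 = 1028 kN.
Allowable strength R_n/Ω = 1028 / 2 = 514 kN.

514 kN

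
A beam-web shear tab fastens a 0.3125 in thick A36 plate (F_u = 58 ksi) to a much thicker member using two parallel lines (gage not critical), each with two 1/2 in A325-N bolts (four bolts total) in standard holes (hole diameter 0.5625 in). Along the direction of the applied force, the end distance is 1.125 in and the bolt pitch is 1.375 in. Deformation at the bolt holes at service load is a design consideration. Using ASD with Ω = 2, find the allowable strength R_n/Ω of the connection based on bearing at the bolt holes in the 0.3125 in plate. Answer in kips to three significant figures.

Per bolt r_n = 1.2 l_c t F_u ≤ 2.4 d t F_u; upper limit = 2.4 × 0.5 × 0.3125 × 58 = 21.75 kips.
Edge bolt: l_c = 1.125 − 0.5625/2 = 0.8438 in → 1.2 × 0.8438 × 0.3125 × 58 = 18.35 → r_n = 18.35 kips.
Interior bolts: l_c = 1.375 − 0.5625 = 0.8125 in → 1.2 × 0.8125 × 0.3125 × 58 = 17.67 → r_n = 17.67 kips.
R_n = 2 × 18.35 + 2 × 17.67 = 72.05 kips.
Allowable strength R_n/Ω = 72.05 / 2 = 36 kips.

36 kips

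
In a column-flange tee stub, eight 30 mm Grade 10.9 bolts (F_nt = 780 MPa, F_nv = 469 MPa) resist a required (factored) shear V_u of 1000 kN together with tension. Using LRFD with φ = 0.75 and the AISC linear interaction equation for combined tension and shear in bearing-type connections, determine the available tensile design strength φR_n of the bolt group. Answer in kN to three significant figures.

A_b = π·30²/4 = 706.9 mm²; f_rv = 1000 × 1000 / (8 × 706.9) = 176.8 MPa.
F'_nt = 1.3 F_nt − (F_nt / φF_nv) f_rv = 1.3·780 − (780/(0.75·469))·176.8 = 621.9 MPa, capped at F_nt → F'_nt = 621.9 MPa.
R_n = F'_nt · A_b · n = 621.9 × 706.9 × 8 / 1000 = 3517 kN.
Design strength φR_n = 0.75 × 3517 = 2640 kN.

2640 kN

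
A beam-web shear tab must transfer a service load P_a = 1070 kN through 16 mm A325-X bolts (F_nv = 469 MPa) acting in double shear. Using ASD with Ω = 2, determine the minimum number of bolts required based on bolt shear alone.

A_b = π·16²/4 = 201.1 mm².
Per-bolt allowable strength R_n/Ω = 469 × 201.1 × 2 / 1000 / 2 = 94.3 kN.
n ≥ 1070 / 94.3 = 11.35 → use 12 bolts.

12 bolts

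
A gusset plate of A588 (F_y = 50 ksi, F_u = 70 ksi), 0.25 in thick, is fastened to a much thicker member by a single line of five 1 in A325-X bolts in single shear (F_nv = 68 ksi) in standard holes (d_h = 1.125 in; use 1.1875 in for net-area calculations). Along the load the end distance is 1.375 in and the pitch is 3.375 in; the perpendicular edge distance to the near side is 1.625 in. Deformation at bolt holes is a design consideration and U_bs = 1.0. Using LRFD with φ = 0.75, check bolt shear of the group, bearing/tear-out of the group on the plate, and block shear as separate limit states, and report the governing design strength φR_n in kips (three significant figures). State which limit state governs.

Bolt shear: A_b = π·1²/4 = 0.7854 in²; R_n = 68 × 0.7854 × 5 × 1 = 267 kips → 0.75 × 267 = 200 kips.
Bearing: edge l_c = 0.8125, r_n = 17.06 kips; interior l_c = 2.25, r_n = 42 kips; R_n = 17.06 + 4·42 = 185.1 kips → 139 kips.
Block shear: A_gv = 3.719, A_nv = 2.383, A_nt = 0.2578 in²; R_n = min(0.6F_uA_nv, 0.6F_yA_gv) + U_bs·F_u·A_nt = 118.1 kips → 88.6 kips.
Block shear governs: 88.6 kips.

88.6 kips (block shear governs)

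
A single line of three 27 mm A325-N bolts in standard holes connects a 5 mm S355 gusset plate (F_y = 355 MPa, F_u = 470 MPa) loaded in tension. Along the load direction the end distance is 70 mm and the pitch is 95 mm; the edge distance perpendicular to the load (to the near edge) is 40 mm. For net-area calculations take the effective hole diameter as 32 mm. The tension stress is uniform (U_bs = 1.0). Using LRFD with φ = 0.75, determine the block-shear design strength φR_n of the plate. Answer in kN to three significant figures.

Shear plane L_v = 70 + 2·95 = 260 mm; A_gv = 260 × 5 = 1300 mm².
A_nv = (260 − 2.5·32) × 5 = 900 mm².
A_nt = (40 − 0.5·32) × 5 = 120 mm².
0.6 F_u A_nv = 253.8 kN; 0.6 F_y A_gv = 276.9 kN → shear rupture governs the shear term.
R_n = 253.8 + 1.0 × 470 × 120 / 1000 = 310.2 kN.
Design strength φR_n = 0.75 × 310.2 = 233 kN.

233 kN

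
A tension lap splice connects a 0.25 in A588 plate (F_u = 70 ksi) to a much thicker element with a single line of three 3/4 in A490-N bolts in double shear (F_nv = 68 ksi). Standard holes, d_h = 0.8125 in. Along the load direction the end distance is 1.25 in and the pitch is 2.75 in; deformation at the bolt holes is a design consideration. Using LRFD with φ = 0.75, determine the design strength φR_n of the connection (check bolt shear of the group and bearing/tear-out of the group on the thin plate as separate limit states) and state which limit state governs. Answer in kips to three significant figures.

60.5 kips (bearing governs)

Bolt shear: A_b = π·0.75²/4 = 0.4418 in²; R_n = 68 × 0.4418 × 3 × 2 = 180.2 kips → 0.75 × 180.2 = 135 kips.
Bearing (1.2 l_c t F_u ≤ 2.4 d t F_u): upper limit = 2.4·0.75·0.25·70 = 31.5 kips.
  Edge l_c = 1.25 − 0.8125/2 = 0.8438 → r_n = 17.72 kips; interior l_c = 2.75 − 0.8125 = 1.938 → r_n = 31.5 kips.
  R_n,bearing = 1·17.72 + 2·31.5 = 80.72 kips → 0.75 × 80.72 = 60.5 kips.
Bearing governs: 60.5 kips.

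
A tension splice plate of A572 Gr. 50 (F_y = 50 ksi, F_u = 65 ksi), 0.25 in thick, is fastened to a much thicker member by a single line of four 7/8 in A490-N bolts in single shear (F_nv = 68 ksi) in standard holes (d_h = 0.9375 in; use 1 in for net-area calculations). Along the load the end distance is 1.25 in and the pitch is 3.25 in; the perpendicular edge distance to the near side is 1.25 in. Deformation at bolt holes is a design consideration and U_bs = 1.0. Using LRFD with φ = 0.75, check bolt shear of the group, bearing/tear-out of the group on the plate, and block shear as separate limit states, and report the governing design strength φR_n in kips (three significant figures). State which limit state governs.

64 kips (block shear governs)

Bolt shear: A_b = π·0.875²/4 = 0.6013 in²; R_n = 68 × 0.6013 × 4 × 1 = 163.6 kips → 0.75 × 163.6 = 123 kips.
Bearing: edge l_c = 0.7812, r_n = 15.23 kips; interior l_c = 2.312, r_n = 34.12 kips; R_n = 15.23 + 3·34.12 = 117.6 kips → 88.2 kips.
Block shear: A_gv = 2.75, A_nv = 1.875, A_nt = 0.1875 in²; R_n = min(0.6F_uA_nv, 0.6F_yA_gv) + U_bs·F_u·A_nt = 85.31 kips → 64 kips.
Block shear governs: 64 kips.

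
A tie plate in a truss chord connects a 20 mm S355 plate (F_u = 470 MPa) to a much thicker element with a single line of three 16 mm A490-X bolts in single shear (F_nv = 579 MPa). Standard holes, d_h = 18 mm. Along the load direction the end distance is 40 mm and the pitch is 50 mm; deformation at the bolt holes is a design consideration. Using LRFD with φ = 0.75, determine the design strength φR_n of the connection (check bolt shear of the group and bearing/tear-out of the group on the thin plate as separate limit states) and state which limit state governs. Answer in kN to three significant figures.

262 kN (bolt shear governs)

Bolt shear: A_b = π·16²/4 = 201.1 mm²; R_n = 579 × 201.1 × 3 × 1 / 1000 = 349.2 kN → 0.75 × 349.2 = 262 kN.
Bearing (1.2 l_c t F_u ≤ 2.4 d t F_u): upper limit = 2.4·16·20·470 / 1000 = 361 kN.
  Edge l_c = 40 − 18/2 = 31 → r_n = 349.7 kN; interior l_c = 50 − 18 = 32 → r_n = 361 kN.
  R_n,bearing = 1·349.7 + 2·361 = 1072 kN → 0.75 × 1072 = 804 kN.
Bolt shear governs: 262 kN.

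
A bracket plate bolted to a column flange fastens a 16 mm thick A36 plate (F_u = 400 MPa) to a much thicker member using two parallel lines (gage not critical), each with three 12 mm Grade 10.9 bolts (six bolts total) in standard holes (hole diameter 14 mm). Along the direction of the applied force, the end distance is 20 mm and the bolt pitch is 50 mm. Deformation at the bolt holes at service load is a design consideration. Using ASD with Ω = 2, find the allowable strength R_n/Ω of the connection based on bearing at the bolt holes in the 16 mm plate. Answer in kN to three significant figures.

468 kN

Per bolt r_n = 1.2 l_c t F_u ≤ 2.4 d t F_u; upper limit = 2.4 × 12 × 16 × 400 / 1000 = 184.3 kN.
Edge bolt: l_c = 20 − 14/2 = 13 mm → 1.2 × 13 × 16 × 400 / 1000 = 99.84 → r_n = 99.84 kN.
Interior bolts: l_c = 50 − 14 = 36 mm → 1.2 × 36 × 16 × 400 / 1000 = 276.5 → r_n = 184.3 kN.
R_n = 2 × 99.84 + 4 × 184.3 = 937 kN.
Allowable strength R_n/Ω = 937 / 2 = 468 kN.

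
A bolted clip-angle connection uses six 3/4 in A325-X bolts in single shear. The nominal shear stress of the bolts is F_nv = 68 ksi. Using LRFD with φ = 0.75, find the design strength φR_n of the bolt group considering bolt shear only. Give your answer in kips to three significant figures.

A_b = π × 0.75² / 4 = 0.4418 in².
R_n = F_nv · A_b · n · n_s = 68 × 0.4418 × 6 × 1 = 180.2 kips.
Design strength φR_n = 0.75 × 180.2 = 135 kips.

135 kips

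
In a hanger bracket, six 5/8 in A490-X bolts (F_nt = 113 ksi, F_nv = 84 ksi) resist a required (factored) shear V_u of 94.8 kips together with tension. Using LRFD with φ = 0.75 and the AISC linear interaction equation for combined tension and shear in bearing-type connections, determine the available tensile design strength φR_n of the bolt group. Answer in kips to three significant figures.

A_b = π·0.625²/4 = 0.3068 in²; f_rv = 94.8 / (6 × 0.3068) = 51.5 ksi.
F'_nt = 1.3 F_nt − (F_nt / φF_nv) f_rv = 1.3·113 − (113/(0.75·84))·51.5 = 54.53 ksi, capped at F_nt → F'_nt = 54.53 ksi.
R_n = F'_nt · A_b · n = 54.53 × 0.3068 × 6 = 100.4 kips.
Design strength φR_n = 0.75 × 100.4 = 75.3 kips.

75.3 kips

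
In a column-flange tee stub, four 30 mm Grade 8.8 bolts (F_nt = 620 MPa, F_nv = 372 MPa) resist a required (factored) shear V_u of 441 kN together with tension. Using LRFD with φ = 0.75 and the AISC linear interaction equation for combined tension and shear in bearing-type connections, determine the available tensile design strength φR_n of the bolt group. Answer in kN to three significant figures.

A_b = π·30²/4 = 706.9 mm²; f_rv = 441 × 1000 / (4 × 706.9) = 156 MPa.
F'_nt = 1.3 F_nt − (F_nt / φF_nv) f_rv = 1.3·620 − (620/(0.75·372))·156 = 459.4 MPa, capped at F_nt → F'_nt = 459.4 MPa.
R_n = F'_nt · A_b · n = 459.4 × 706.9 × 4 / 1000 = 1299 kN.
Design strength φR_n = 0.75 × 1299 = 974 kN.

974 kN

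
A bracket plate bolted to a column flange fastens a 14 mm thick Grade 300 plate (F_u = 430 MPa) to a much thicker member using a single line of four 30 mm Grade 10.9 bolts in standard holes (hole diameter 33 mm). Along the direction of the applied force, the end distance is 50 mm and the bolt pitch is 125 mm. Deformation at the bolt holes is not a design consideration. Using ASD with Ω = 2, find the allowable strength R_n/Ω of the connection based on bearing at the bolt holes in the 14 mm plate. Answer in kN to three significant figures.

964 kN

Per bolt r_n = 1.5 l_c t F_u ≤ 3.0 d t F_u; upper limit = 3.0 × 30 × 14 × 430 / 1000 = 541.8 kN.
Edge bolt: l_c = 50 − 33/2 = 33.5 mm → 1.5 × 33.5 × 14 × 430 / 1000 = 302.5 → r_n = 302.5 kN.
Interior bolts: l_c = 125 − 33 = 92 mm → 1.5 × 92 × 14 × 430 / 1000 = 830.8 → r_n = 541.8 kN.
R_n = 1 × 302.5 + 3 × 541.8 = 1928 kN.
Allowable strength R_n/Ω = 1928 / 2 = 964 kN.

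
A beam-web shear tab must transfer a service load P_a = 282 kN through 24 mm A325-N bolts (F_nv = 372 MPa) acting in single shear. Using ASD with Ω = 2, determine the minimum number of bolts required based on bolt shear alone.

4 bolts

A_b = π·24²/4 = 452.4 mm².
Per-bolt allowable strength R_n/Ω = 372 × 452.4 × 1 / 1000 / 2 = 84.14 kN.
n ≥ 282 / 84.14 = 3.351 → use 4 bolts.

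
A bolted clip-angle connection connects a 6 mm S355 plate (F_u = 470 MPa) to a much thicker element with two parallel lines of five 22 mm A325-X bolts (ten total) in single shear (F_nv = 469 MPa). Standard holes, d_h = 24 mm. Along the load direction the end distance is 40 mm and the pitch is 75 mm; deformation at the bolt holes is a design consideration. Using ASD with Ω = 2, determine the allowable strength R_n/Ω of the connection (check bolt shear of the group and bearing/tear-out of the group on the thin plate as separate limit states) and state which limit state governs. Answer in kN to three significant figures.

690 kN (bearing governs)

Bolt shear: A_b = π·22²/4 = 380.1 mm²; R_n = 469 × 380.1 × 10 × 1 / 1000 = 1783 kN → 1783 / 2 = 891 kN.
Bearing (1.2 l_c t F_u ≤ 2.4 d t F_u): upper limit = 2.4·22·6·470 / 1000 = 148.9 kN.
  Edge l_c = 40 − 24/2 = 28 → r_n = 94.75 kN; interior l_c = 75 − 24 = 51 → r_n = 148.9 kN.
  R_n,bearing = 2·94.75 + 8·148.9 = 1381 kN → 1381 / 2 = 690 kN.
Bearing governs: 690 kN.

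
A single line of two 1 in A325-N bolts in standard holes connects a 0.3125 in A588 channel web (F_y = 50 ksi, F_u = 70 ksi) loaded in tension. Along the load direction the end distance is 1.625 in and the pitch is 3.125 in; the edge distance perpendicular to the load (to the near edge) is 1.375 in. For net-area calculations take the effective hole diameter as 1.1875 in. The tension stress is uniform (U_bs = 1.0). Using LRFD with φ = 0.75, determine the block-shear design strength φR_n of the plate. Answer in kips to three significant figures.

42 kips

Shear plane L_v = 1.625 + 1·3.125 = 4.75 in; A_gv = 4.75 × 0.3125 = 1.484 in².
A_nv = (4.75 − 1.5·1.1875) × 0.3125 = 0.9277 in².
A_nt = (1.375 − 0.5·1.1875) × 0.3125 = 0.2441 in².
0.6 F_u A_nv = 38.96 kips; 0.6 F_y A_gv = 44.53 kips → shear rupture governs the shear term.
R_n = 38.96 + 1.0 × 70 × 0.2441 = 56.05 kips.
Design strength φR_n = 0.75 × 56.05 = 42 kips.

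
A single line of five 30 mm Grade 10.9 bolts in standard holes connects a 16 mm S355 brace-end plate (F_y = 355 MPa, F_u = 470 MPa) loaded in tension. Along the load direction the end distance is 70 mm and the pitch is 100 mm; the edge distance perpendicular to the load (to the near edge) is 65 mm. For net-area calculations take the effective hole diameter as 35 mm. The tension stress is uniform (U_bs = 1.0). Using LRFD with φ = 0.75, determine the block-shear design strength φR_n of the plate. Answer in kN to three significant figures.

Shear plane L_v = 70 + 4·100 = 470 mm; A_gv = 470 × 16 = 7520 mm².
A_nv = (470 − 4.5·35) × 16 = 5000 mm².
A_nt = (65 − 0.5·35) × 16 = 760 mm².
0.6 F_u A_nv = 1410 kN; 0.6 F_y A_gv = 1602 kN → shear rupture governs the shear term.
R_n = 1410 + 1.0 × 470 × 760 / 1000 = 1767 kN.
Design strength φR_n = 0.75 × 1767 = 1330 kN.

1330 kN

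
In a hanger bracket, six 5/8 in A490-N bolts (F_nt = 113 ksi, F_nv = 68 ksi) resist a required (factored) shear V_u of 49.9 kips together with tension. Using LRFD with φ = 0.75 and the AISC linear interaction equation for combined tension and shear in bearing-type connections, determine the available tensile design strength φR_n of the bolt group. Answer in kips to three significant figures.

120 kips

A_b = π·0.625²/4 = 0.3068 in²; f_rv = 49.9 / (6 × 0.3068) = 27.11 ksi.
F'_nt = 1.3 F_nt − (F_nt / φF_nv) f_rv = 1.3·113 − (113/(0.75·68))·27.11 = 86.84 ksi, capped at F_nt → F'_nt = 86.84 ksi.
R_n = F'_nt · A_b · n = 86.84 × 0.3068 × 6 = 159.8 kips.
Design strength φR_n = 0.75 × 159.8 = 120 kips.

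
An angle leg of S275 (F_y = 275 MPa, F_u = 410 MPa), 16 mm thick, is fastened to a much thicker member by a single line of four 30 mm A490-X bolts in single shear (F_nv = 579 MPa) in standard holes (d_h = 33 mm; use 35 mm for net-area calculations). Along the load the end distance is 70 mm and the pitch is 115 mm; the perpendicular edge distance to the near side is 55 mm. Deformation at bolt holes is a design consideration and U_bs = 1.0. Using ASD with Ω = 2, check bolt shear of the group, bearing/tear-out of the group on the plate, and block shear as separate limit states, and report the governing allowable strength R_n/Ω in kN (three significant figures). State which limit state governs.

671 kN (block shear governs)

Bolt shear: A_b = π·30²/4 = 706.9 mm²; R_n = 579 × 706.9 × 4 × 1 / 1000 = 1637 kN → 1637 / 2 = 819 kN.
Bearing: edge l_c = 53.5, r_n = 421.2 kN; interior l_c = 82, r_n = 472.3 kN; R_n = 421.2 + 3·472.3 = 1838 kN → 919 kN.
Block shear: A_gv = 6640, A_nv = 4680, A_nt = 600 mm²; R_n = min(0.6F_uA_nv, 0.6F_yA_gv) + U_bs·F_u·A_nt = 1342 kN → 671 kN.
Block shear governs: 671 kN.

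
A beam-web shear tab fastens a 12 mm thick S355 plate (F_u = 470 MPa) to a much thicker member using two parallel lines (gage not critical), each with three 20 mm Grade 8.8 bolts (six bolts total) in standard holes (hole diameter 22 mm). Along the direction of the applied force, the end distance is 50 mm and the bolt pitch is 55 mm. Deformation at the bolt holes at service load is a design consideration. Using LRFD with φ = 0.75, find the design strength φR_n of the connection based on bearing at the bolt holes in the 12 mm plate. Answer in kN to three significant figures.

1070 kN

Per bolt r_n = 1.2 l_c t F_u ≤ 2.4 d t F_u; upper limit = 2.4 × 20 × 12 × 470 / 1000 = 270.7 kN.
Edge bolt: l_c = 50 − 22/2 = 39 mm → 1.2 × 39 × 12 × 470 / 1000 = 264 → r_n = 264 kN.
Interior bolts: l_c = 55 − 22 = 33 mm → 1.2 × 33 × 12 × 470 / 1000 = 223.3 → r_n = 223.3 kN.
R_n = 2 × 264 + 4 × 223.3 = 1421 kN.
Design strength φR_n = 0.75 × 1421 = 1070 kN.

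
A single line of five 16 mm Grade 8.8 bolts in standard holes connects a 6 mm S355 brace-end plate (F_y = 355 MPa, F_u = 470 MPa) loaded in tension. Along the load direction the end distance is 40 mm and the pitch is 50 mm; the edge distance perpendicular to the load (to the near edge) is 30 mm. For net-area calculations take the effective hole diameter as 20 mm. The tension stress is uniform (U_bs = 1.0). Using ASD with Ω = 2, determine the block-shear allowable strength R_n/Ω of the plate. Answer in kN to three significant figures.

155 kN

Shear plane L_v = 40 + 4·50 = 240 mm; A_gv = 240 × 6 = 1440 mm².
A_nv = (240 − 4.5·20) × 6 = 900 mm².
A_nt = (30 − 0.5·20) × 6 = 120 mm².
0.6 F_u A_nv = 253.8 kN; 0.6 F_y A_gv = 306.7 kN → shear rupture governs the shear term.
R_n = 253.8 + 1.0 × 470 × 120 / 1000 = 310.2 kN.
Allowable strength R_n/Ω = 310.2 / 2 = 155 kN.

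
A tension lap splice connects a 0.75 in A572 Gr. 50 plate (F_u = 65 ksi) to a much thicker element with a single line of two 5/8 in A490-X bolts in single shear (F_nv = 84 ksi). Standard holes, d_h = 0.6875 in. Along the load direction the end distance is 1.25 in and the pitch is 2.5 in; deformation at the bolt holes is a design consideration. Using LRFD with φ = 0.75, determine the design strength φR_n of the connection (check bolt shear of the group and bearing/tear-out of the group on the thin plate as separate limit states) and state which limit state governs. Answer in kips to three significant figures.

Bolt shear: A_b = π·0.625²/4 = 0.3068 in²; R_n = 84 × 0.3068 × 2 × 1 = 51.54 kips → 0.75 × 51.54 = 38.7 kips.
Bearing (1.2 l_c t F_u ≤ 2.4 d t F_u): upper limit = 2.4·0.625·0.75·65 = 73.12 kips.
  Edge l_c = 1.25 − 0.6875/2 = 0.9062 → r_n = 53.02 kips; interior l_c = 2.5 − 0.6875 = 1.812 → r_n = 73.12 kips.
  R_n,bearing = 1·53.02 + 1·73.12 = 126.1 kips → 0.75 × 126.1 = 94.6 kips.
Bolt shear governs: 38.7 kips.

38.7 kips (bolt shear governs)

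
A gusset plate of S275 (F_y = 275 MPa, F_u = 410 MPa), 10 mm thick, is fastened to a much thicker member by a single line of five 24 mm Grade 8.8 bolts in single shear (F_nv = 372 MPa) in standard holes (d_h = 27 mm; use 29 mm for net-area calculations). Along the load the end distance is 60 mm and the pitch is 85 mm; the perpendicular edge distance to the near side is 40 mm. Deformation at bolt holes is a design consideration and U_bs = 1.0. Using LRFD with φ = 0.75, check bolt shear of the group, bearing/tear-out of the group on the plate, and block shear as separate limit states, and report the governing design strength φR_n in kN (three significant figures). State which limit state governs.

573 kN (block shear governs)

Bolt shear: A_b = π·24²/4 = 452.4 mm²; R_n = 372 × 452.4 × 5 × 1 / 1000 = 841.4 kN → 0.75 × 841.4 = 631 kN.
Bearing: edge l_c = 46.5, r_n = 228.8 kN; interior l_c = 58, r_n = 236.2 kN; R_n = 228.8 + 4·236.2 = 1173 kN → 880 kN.
Block shear: A_gv = 4000, A_nv = 2695, A_nt = 255 mm²; R_n = min(0.6F_uA_nv, 0.6F_yA_gv) + U_bs·F_u·A_nt = 764.6 kN → 573 kN.
Block shear governs: 573 kN.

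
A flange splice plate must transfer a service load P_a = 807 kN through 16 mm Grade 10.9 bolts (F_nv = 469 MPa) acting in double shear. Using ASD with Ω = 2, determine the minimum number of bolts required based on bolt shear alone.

9 bolts

A_b = π·16²/4 = 201.1 mm².
Per-bolt allowable strength R_n/Ω = 469 × 201.1 × 2 / 1000 / 2 = 94.3 kN.
n ≥ 807 / 94.3 = 8.558 → use 9 bolts.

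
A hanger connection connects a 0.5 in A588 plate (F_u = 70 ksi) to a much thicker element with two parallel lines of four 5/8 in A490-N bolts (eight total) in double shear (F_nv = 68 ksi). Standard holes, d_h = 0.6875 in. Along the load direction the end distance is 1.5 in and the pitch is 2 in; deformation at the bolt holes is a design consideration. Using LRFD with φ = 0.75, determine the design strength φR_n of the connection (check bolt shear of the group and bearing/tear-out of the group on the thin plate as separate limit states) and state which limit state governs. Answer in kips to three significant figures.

Bolt shear: A_b = π·0.625²/4 = 0.3068 in²; R_n = 68 × 0.3068 × 8 × 2 = 333.8 kips → 0.75 × 333.8 = 250 kips.
Bearing (1.2 l_c t F_u ≤ 2.4 d t F_u): upper limit = 2.4·0.625·0.5·70 = 52.5 kips.
  Edge l_c = 1.5 − 0.6875/2 = 1.156 → r_n = 48.56 kips; interior l_c = 2 − 0.6875 = 1.312 → r_n = 52.5 kips.
  R_n,bearing = 2·48.56 + 6·52.5 = 412.1 kips → 0.75 × 412.1 = 309 kips.
Bolt shear governs: 250 kips.

250 kips (bolt shear governs)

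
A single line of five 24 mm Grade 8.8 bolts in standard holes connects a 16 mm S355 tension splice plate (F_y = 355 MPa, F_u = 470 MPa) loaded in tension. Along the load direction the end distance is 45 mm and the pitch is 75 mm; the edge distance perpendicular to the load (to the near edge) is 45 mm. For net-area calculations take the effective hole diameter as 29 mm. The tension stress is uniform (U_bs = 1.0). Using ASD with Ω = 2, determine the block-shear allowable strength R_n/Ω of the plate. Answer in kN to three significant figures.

599 kN

Shear plane L_v = 45 + 4·75 = 345 mm; A_gv = 345 × 16 = 5520 mm².
A_nv = (345 − 4.5·29) × 16 = 3432 mm².
A_nt = (45 − 0.5·29) × 16 = 488 mm².
0.6 F_u A_nv = 967.8 kN; 0.6 F_y A_gv = 1176 kN → shear rupture governs the shear term.
R_n = 967.8 + 1.0 × 470 × 488 / 1000 = 1197 kN.
Allowable strength R_n/Ω = 1197 / 2 = 599 kN.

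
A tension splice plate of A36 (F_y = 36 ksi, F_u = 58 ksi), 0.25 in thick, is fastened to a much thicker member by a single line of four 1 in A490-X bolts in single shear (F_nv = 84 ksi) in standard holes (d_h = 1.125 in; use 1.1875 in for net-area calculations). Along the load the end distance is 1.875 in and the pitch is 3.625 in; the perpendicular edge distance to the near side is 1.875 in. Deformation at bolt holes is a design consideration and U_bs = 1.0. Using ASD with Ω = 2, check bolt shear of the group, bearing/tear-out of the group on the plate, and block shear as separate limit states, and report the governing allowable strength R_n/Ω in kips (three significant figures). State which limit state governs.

43.7 kips (block shear governs)

Bolt shear: A_b = π·1²/4 = 0.7854 in²; R_n = 84 × 0.7854 × 4 × 1 = 263.9 kips → 263.9 / 2 = 132 kips.
Bearing: edge l_c = 1.312, r_n = 22.84 kips; interior l_c = 2.5, r_n = 34.8 kips; R_n = 22.84 + 3·34.8 = 127.2 kips → 63.6 kips.
Block shear: A_gv = 3.188, A_nv = 2.148, A_nt = 0.3203 in²; R_n = min(0.6F_uA_nv, 0.6F_yA_gv) + U_bs·F_u·A_nt = 87.43 kips → 43.7 kips.
Block shear governs: 43.7 kips.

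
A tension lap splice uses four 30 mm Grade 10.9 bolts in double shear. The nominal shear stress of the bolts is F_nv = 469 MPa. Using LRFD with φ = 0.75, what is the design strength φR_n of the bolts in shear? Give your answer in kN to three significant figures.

A_b = π × 30² / 4 = 706.9 mm².
R_n = F_nv · A_b · n · n_s = 469 × 706.9 × 4 × 2 / 1000 = 2652 kN.
Design strength φR_n = 0.75 × 2652 = 1990 kN.

1990 kN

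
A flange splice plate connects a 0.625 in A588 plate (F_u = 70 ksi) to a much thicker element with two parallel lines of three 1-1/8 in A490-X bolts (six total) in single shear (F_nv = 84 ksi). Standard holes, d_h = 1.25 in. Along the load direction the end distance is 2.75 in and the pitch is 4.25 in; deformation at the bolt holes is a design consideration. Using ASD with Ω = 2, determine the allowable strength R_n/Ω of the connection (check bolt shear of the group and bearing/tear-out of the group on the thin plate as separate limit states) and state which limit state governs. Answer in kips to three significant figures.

250 kips (bolt shear governs)

Bolt shear: A_b = π·1.125²/4 = 0.994 in²; R_n = 84 × 0.994 × 6 × 1 = 501 kips → 501 / 2 = 250 kips.
Bearing (1.2 l_c t F_u ≤ 2.4 d t F_u): upper limit = 2.4·1.125·0.625·70 = 118.1 kips.
  Edge l_c = 2.75 − 1.25/2 = 2.125 → r_n = 111.6 kips; interior l_c = 4.25 − 1.25 = 3 → r_n = 118.1 kips.
  R_n,bearing = 2·111.6 + 4·118.1 = 695.6 kips → 695.6 / 2 = 348 kips.
Bolt shear governs: 250 kips.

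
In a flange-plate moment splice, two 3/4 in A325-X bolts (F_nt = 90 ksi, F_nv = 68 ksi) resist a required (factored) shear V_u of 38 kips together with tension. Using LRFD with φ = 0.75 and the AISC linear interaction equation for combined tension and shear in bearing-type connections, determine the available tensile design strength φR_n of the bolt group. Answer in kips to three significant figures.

27.2 kips

A_b = π·0.75²/4 = 0.4418 in²; f_rv = 38 / (2 × 0.4418) = 43.01 ksi.
F'_nt = 1.3 F_nt − (F_nt / φF_nv) f_rv = 1.3·90 − (90/(0.75·68))·43.01 = 41.1 ksi, capped at F_nt → F'_nt = 41.1 ksi.
R_n = F'_nt · A_b · n = 41.1 × 0.4418 × 2 = 36.32 kips.
Design strength φR_n = 0.75 × 36.32 = 27.2 kips.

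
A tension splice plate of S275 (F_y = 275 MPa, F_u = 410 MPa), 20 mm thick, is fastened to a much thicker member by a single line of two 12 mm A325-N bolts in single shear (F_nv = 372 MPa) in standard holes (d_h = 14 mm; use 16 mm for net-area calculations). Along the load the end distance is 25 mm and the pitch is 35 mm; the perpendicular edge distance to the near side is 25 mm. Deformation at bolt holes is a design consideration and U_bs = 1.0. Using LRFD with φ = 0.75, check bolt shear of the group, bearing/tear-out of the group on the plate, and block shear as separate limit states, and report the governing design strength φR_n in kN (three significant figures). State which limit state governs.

Bolt shear: A_b = π·12²/4 = 113.1 mm²; R_n = 372 × 113.1 × 2 × 1 / 1000 = 84.14 kN → 0.75 × 84.14 = 63.1 kN.
Bearing: edge l_c = 18, r_n = 177.1 kN; interior l_c = 21, r_n = 206.6 kN; R_n = 177.1 + 1·206.6 = 383.8 kN → 288 kN.
Block shear: A_gv = 1200, A_nv = 720, A_nt = 340 mm²; R_n = min(0.6F_uA_nv, 0.6F_yA_gv) + U_bs·F_u·A_nt = 316.5 kN → 237 kN.
Bolt shear governs: 63.1 kN.

63.1 kN (bolt shear governs)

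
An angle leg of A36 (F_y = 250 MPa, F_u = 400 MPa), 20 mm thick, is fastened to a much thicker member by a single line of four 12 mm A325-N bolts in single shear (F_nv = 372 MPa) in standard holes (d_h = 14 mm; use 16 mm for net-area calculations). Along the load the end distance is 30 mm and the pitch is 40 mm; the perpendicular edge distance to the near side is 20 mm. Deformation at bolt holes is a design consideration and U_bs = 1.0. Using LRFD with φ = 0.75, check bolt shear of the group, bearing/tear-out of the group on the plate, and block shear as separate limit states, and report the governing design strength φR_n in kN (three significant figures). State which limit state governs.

Bolt shear: A_b = π·12²/4 = 113.1 mm²; R_n = 372 × 113.1 × 4 × 1 / 1000 = 168.3 kN → 0.75 × 168.3 = 126 kN.
Bearing: edge l_c = 23, r_n = 220.8 kN; interior l_c = 26, r_n = 230.4 kN; R_n = 220.8 + 3·230.4 = 912 kN → 684 kN.
Block shear: A_gv = 3000, A_nv = 1880, A_nt = 240 mm²; R_n = min(0.6F_uA_nv, 0.6F_yA_gv) + U_bs·F_u·A_nt = 546 kN → 410 kN.
Bolt shear governs: 126 kN.

126 kN (bolt shear governs)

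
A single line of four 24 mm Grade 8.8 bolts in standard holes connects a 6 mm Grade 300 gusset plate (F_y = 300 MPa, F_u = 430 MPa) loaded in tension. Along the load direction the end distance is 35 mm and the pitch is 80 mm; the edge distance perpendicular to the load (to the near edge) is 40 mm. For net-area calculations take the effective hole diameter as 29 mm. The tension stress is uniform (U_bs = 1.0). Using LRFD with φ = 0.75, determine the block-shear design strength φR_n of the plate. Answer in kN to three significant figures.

251 kN

Shear plane L_v = 35 + 3·80 = 275 mm; A_gv = 275 × 6 = 1650 mm².
A_nv = (275 − 3.5·29) × 6 = 1041 mm².
A_nt = (40 − 0.5·29) × 6 = 153 mm².
0.6 F_u A_nv = 268.6 kN; 0.6 F_y A_gv = 297 kN → shear rupture governs the shear term.
R_n = 268.6 + 1.0 × 430 × 153 / 1000 = 334.4 kN.
Design strength φR_n = 0.75 × 334.4 = 251 kN.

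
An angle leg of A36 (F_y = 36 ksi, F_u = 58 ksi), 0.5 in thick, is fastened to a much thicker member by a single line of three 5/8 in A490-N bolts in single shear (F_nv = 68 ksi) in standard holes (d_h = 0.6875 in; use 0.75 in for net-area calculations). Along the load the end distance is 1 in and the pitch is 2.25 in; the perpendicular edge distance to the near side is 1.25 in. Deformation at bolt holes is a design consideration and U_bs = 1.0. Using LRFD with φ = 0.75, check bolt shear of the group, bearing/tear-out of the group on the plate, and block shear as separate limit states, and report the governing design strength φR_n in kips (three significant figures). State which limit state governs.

46.9 kips (bolt shear governs)

Bolt shear: A_b = π·0.625²/4 = 0.3068 in²; R_n = 68 × 0.3068 × 3 × 1 = 62.59 kips → 0.75 × 62.59 = 46.9 kips.
Bearing: edge l_c = 0.6562, r_n = 22.84 kips; interior l_c = 1.562, r_n = 43.5 kips; R_n = 22.84 + 2·43.5 = 109.8 kips → 82.4 kips.
Block shear: A_gv = 2.75, A_nv = 1.812, A_nt = 0.4375 in²; R_n = min(0.6F_uA_nv, 0.6F_yA_gv) + U_bs·F_u·A_nt = 84.77 kips → 63.6 kips.
Bolt shear governs: 46.9 kips.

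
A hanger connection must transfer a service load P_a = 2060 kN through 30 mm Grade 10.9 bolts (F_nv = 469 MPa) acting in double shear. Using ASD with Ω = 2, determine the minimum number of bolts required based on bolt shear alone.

7 bolts

A_b = π·30²/4 = 706.9 mm².
Per-bolt allowable strength R_n/Ω = 469 × 706.9 × 2 / 1000 / 2 = 331.5 kN.
n ≥ 2060 / 331.5 = 6.214 → use 7 bolts.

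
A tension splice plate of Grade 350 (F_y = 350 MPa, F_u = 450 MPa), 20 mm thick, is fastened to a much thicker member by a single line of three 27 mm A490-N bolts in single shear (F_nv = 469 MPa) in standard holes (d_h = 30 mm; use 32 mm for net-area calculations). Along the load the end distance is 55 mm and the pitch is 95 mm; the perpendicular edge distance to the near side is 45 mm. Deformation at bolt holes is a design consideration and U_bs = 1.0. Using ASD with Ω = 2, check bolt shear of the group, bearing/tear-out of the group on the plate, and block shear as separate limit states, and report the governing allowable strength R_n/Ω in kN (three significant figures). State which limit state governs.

Bolt shear: A_b = π·27²/4 = 572.6 mm²; R_n = 469 × 572.6 × 3 × 1 / 1000 = 805.6 kN → 805.6 / 2 = 403 kN.
Bearing: edge l_c = 40, r_n = 432 kN; interior l_c = 65, r_n = 583.2 kN; R_n = 432 + 2·583.2 = 1598 kN → 799 kN.
Block shear: A_gv = 4900, A_nv = 3300, A_nt = 580 mm²; R_n = min(0.6F_uA_nv, 0.6F_yA_gv) + U_bs·F_u·A_nt = 1152 kN → 576 kN.
Bolt shear governs: 403 kN.

403 kN (bolt shear governs)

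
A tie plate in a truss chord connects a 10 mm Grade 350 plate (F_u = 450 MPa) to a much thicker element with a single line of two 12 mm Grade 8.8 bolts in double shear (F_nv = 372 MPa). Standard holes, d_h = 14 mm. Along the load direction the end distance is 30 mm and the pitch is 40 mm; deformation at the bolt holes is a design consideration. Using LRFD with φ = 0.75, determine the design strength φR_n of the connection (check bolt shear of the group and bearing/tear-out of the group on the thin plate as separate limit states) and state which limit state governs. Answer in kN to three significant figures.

Bolt shear: A_b = π·12²/4 = 113.1 mm²; R_n = 372 × 113.1 × 2 × 2 / 1000 = 168.3 kN → 0.75 × 168.3 = 126 kN.
Bearing (1.2 l_c t F_u ≤ 2.4 d t F_u): upper limit = 2.4·12·10·450 / 1000 = 129.6 kN.
  Edge l_c = 30 − 14/2 = 23 → r_n = 124.2 kN; interior l_c = 40 − 14 = 26 → r_n = 129.6 kN.
  R_n,bearing = 1·124.2 + 1·129.6 = 253.8 kN → 0.75 × 253.8 = 190 kN.
Bolt shear governs: 126 kN.

126 kN (bolt shear governs)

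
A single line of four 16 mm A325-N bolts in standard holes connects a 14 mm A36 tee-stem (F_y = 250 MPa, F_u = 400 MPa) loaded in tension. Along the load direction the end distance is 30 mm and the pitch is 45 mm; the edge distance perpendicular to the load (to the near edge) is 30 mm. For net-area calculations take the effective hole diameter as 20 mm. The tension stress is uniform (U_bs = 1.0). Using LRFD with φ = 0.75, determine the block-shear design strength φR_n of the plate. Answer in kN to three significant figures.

323 kN

Shear plane L_v = 30 + 3·45 = 165 mm; A_gv = 165 × 14 = 2310 mm².
A_nv = (165 − 3.5·20) × 14 = 1330 mm².
A_nt = (30 − 0.5·20) × 14 = 280 mm².
0.6 F_u A_nv = 319.2 kN; 0.6 F_y A_gv = 346.5 kN → shear rupture governs the shear term.
R_n = 319.2 + 1.0 × 400 × 280 / 1000 = 431.2 kN.
Design strength φR_n = 0.75 × 431.2 = 323 kN.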